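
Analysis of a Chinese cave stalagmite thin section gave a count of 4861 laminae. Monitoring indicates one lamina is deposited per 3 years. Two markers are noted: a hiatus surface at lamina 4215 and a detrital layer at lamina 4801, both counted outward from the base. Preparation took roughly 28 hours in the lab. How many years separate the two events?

1758 years

The two markers are separated by 4801 − 4215 = 586 laminae.
586 laminae at 3 years each span 586 × 3 = 1758 years.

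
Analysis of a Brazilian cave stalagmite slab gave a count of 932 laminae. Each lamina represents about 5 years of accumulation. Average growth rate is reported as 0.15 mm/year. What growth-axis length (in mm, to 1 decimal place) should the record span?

At 5 years per lamina, 932 × 5 = 4660 years.
Predicted length = 0.15 mm/year × 4660 years = 699.0 mm.

699.0 mm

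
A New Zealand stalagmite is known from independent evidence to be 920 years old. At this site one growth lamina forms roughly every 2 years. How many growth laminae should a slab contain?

One growth lamina every 2 years means 920 / 2 = 460 growth laminae.
So 460 growth laminae should be present.

460 growth laminae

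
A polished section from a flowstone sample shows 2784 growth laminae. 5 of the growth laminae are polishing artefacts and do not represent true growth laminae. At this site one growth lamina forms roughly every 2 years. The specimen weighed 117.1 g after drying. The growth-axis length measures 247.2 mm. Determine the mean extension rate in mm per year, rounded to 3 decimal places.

Adjusted count: 2784 − 5 = 2779 growth laminae.
At 2 years per growth lamina, 2779 × 2 = 5558 years.
Mean rate = 247.2 mm / 5558 years ≈ 0.044 mm per year.

0.044 mm per year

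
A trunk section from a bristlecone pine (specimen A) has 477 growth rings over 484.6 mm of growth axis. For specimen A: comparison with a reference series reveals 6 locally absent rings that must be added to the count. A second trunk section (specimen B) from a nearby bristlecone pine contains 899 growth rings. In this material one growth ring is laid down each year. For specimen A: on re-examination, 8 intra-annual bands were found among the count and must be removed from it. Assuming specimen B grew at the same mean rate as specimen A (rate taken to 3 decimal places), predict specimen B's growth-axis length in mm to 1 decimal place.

Specimen A: adjusted count: 477 − 8 + 6 = 475 growth rings.
A: Mean rate = 484.6 mm / 475 years ≈ 1.020 mm/year.
B's length ≈ 1.020 × 899 = 917.0 mm.

917.0 mm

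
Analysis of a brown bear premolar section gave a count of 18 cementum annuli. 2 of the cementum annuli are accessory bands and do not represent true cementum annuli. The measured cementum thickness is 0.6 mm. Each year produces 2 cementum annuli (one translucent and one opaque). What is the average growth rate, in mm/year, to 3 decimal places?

Adjusted count: 18 − 2 = 16 cementum annuli.
Dividing by 2 cementum annuli per year: 16 / 2 = 8 years.
0.6 mm over 8 years gives 0.6 / 8 ≈ 0.075 mm/year.

0.075 mm/year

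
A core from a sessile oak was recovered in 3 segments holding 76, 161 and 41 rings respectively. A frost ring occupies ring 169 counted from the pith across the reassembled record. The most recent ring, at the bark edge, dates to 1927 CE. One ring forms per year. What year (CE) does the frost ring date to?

Total rings = 76 + 161 + 41 = 278.
278 − 169 = 109 rings lie beyond the frost ring toward the bark edge.
1927 − 109 = 1818 CE.

1818 CE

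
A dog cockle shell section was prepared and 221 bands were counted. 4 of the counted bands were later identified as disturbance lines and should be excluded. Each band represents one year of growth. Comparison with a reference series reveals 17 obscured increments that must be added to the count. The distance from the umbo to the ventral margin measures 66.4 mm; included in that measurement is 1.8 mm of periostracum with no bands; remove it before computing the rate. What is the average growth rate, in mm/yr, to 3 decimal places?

0.276 mm/yr

After corrections the count is 221 − 4 + 17 = 234 bands.
Removing the 1.8 mm offcut leaves 66.4 − 1.8 = 64.6 mm.
Mean rate = 64.6 mm / 234 years ≈ 0.276 mm/yr.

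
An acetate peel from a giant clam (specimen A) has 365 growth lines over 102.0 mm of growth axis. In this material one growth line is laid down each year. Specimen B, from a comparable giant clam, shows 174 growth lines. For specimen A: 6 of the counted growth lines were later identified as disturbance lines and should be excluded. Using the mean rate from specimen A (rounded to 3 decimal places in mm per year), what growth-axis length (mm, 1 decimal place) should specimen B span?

49.4 mm

Specimen A: true growth line count = 365 − 6 = 359.
A: Mean rate = 102.0 mm / 359 years ≈ 0.284 mm/yr.
B's length ≈ 0.284 × 174 = 49.4 mm.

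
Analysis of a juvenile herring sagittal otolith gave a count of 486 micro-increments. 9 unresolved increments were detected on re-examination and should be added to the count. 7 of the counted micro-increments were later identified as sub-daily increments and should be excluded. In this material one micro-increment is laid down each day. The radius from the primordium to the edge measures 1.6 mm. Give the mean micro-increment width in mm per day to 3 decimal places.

0.003 mm per day

Adjusted count: 486 − 7 + 9 = 488 micro-increments.
Extension rate ≈ 1.6 / 488 = 0.003 mm per day.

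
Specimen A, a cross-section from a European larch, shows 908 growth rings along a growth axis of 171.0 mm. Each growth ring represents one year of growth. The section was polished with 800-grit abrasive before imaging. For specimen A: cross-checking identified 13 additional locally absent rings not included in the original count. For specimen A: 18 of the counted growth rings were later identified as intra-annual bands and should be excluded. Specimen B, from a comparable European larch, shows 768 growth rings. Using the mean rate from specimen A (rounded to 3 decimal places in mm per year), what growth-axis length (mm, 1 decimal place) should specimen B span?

Specimen A: adjusted count: 908 − 18 + 13 = 903 growth rings.
A: Extension rate ≈ 171.0 / 903 = 0.189 mm per year.
Length of B = 0.189 × 768 = 145.2 mm.

145.2 mm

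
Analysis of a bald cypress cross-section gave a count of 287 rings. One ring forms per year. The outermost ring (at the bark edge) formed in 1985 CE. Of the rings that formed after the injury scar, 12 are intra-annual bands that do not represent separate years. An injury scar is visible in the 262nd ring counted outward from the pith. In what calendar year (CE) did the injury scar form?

1972 CE

The injury scar sits at ring 262 from the pith, so 287 − 262 = 25 rings formed after it.
Excluding 12 false rings: 25 − 12 = 13.
1985 − 13 = 1972 CE.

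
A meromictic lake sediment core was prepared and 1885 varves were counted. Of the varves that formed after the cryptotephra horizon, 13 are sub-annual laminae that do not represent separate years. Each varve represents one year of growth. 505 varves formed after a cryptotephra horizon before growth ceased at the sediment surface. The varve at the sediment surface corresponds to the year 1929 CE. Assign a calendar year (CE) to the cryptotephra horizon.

There are 505 varves younger than the cryptotephra horizon.
505 − 13 false = 492 true varves after the cryptotephra horizon.
The varve at the sediment surface is 1929 CE, so the cryptotephra horizon dates to 1929 − 492 = 1437 CE.

1437 CE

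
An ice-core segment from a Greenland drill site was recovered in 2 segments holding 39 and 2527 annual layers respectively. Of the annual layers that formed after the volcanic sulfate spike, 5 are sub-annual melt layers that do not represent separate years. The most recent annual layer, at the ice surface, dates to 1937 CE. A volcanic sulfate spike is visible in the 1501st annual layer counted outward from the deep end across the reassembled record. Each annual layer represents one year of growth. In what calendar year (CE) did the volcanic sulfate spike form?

Total annual layers = 39 + 2527 = 2566.
The volcanic sulfate spike sits at annual layer 1501 from the deep end, so 2566 − 1501 = 1065 annual layers formed after it.
1065 − 5 false = 1060 true annual layers after the volcanic sulfate spike.
1937 − 1060 = 877 CE.

877 CE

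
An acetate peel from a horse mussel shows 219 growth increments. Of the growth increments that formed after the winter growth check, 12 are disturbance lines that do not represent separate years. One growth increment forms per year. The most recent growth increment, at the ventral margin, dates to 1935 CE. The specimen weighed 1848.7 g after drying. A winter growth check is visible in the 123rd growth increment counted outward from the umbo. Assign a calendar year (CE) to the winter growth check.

1851 CE

Between growth increment 123 and the ventral margin there are 219 − 123 = 96 growth increments.
96 − 12 false = 84 true growth increments after the winter growth check.
Counting back 84 years from 1935 CE places the winter growth check in 1935 − 84 = 1851 CE.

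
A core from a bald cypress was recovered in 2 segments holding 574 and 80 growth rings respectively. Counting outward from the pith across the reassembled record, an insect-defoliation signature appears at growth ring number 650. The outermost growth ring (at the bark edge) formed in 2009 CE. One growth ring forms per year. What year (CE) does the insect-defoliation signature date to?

Total growth rings = 574 + 80 = 654.
654 − 650 = 4 growth rings lie beyond the insect-defoliation signature toward the bark edge.
The growth ring at the bark edge is 2009 CE, so the insect-defoliation signature dates to 2009 − 4 = 2005 CE.

2005 CE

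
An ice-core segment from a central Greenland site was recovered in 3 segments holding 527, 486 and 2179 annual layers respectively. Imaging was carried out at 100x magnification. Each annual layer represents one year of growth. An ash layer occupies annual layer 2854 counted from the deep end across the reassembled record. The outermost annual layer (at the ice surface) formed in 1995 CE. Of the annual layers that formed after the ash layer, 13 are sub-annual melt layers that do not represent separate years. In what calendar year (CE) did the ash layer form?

Total annual layers = 527 + 486 + 2179 = 3192.
3192 − 2854 = 338 annual layers lie beyond the ash layer toward the ice surface.
Excluding 13 false annual layers: 338 − 13 = 325.
1995 − 325 = 1670 CE.

1670 CE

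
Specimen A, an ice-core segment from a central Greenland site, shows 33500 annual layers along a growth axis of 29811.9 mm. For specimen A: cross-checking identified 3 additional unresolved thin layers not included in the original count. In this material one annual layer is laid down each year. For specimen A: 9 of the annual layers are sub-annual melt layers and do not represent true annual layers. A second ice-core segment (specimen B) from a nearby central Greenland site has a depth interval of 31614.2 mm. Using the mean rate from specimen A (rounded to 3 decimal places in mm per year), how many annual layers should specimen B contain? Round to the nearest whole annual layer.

Specimen A: after corrections the count is 33500 − 9 + 3 = 33494 annual layers.
A: Mean rate = 29811.9 mm / 33494 years ≈ 0.890 mm per year.
Specimen B: 31614.2 mm / 0.890 mm per year = 35521.57 years ≈ 35522 annual layers.

35522 annual layers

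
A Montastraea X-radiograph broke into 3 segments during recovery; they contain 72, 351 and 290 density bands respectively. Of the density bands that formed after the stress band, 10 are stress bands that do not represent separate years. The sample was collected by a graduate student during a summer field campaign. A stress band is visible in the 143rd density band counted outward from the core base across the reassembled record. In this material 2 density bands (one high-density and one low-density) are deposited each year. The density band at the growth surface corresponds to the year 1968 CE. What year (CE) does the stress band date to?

Total density bands = 72 + 351 + 290 = 713.
713 − 143 = 570 density bands lie beyond the stress band toward the growth surface.
570 − 10 false = 560 true density bands after the stress band.
With 2 density bands per year, 560 / 2 = 280 years.
Counting back 280 years from 1968 CE places the stress band in 1968 − 280 = 1688 CE.

1688 CE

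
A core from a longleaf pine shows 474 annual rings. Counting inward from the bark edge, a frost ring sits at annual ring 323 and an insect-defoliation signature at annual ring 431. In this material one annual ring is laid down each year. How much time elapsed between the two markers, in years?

108 yr

431 − 323 = 108 annual rings lie between the two events.
At one annual ring per year, 108 years elapsed between them.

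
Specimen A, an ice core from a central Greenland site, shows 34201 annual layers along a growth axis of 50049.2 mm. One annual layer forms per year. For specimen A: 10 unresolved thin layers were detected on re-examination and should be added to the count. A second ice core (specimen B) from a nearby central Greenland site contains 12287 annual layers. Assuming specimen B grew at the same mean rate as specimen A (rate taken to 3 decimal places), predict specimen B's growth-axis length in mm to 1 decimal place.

Specimen A: after corrections the count is 34201 + 10 = 34211 annual layers.
A: Extension rate ≈ 50049.2 / 34211 = 1.463 mm per year.
B's length ≈ 1.463 × 12287 = 17975.9 mm.

17975.9 mm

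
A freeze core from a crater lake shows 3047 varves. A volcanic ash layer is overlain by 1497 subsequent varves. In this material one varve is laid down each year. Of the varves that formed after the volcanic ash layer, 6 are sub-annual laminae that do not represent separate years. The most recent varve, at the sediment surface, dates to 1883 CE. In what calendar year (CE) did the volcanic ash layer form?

There are 1497 varves younger than the volcanic ash layer.
1497 − 6 false = 1491 true varves after the volcanic ash layer.
The varve at the sediment surface is 1883 CE, so the volcanic ash layer dates to 1883 − 1491 = 392 CE.

392 CE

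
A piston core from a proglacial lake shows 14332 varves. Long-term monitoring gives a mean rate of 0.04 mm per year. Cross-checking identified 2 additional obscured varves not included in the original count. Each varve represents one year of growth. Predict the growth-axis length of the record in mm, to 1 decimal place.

573.4 mm

Adjusted count: 14332 + 2 = 14334 varves.
Length ≈ 0.04 × 14334 = 573.4 mm.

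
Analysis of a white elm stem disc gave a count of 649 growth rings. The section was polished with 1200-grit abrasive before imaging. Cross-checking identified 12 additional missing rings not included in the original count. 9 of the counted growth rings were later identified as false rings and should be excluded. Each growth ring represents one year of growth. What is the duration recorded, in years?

652 years

Correcting the raw count gives 649 − 9 + 12 = 652 true growth rings.
One growth ring per year makes the duration 652 years.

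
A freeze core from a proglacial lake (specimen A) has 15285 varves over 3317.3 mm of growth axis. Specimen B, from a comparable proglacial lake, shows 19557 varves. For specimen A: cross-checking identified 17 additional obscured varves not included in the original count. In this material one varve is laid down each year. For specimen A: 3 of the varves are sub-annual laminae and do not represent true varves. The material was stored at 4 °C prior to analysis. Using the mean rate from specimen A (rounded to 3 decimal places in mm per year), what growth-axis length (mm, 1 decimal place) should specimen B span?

4243.9 mm

Specimen A: correcting the raw count gives 15285 − 3 + 17 = 15299 true varves.
A: 3317.3 mm over 15299 years gives 3317.3 / 15299 ≈ 0.217 mm per year.
B's length ≈ 0.217 × 19557 = 4243.9 mm.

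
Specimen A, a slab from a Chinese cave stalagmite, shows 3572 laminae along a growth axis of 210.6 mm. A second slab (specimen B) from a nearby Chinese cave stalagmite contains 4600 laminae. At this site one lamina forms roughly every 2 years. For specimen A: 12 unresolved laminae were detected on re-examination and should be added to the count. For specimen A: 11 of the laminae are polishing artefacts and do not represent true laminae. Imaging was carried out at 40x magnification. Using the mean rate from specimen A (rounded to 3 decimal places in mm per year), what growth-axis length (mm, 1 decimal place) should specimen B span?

Specimen A: adjusted count: 3572 − 11 + 12 = 3573 laminae.
Specimen A: 3573 laminae at 2 years each span 3573 × 2 = 7146 years.
A: Mean rate = 210.6 mm / 7146 years ≈ 0.029 mm per year.
Specimen B: 4600 laminae at 2 years each span 4600 × 2 = 9200 years. For B, 0.029 mm/year × 9200 years = 266.8 mm.

266.8 mm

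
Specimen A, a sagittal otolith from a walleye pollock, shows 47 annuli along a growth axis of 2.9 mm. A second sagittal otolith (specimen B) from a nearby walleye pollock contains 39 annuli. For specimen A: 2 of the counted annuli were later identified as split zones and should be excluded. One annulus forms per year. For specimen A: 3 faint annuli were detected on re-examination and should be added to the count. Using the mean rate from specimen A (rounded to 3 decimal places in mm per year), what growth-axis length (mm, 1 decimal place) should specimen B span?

Specimen A: correcting the raw count gives 47 − 2 + 3 = 48 true annuli.
A: Extension rate ≈ 2.9 / 48 = 0.060 mm per year.
For B, 0.060 mm/year × 39 years = 2.3 mm.

2.3 mm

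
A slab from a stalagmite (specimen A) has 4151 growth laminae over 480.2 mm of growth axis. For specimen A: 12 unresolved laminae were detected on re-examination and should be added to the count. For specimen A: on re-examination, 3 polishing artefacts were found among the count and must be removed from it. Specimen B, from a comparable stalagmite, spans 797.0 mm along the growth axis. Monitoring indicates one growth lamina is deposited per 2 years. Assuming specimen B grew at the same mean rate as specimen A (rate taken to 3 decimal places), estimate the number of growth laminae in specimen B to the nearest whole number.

6871 growth laminae

Specimen A: true growth lamina count = 4151 − 3 + 12 = 4160.
Specimen A: multiplying by 2 years per growth lamina: 4160 × 2 = 8320 years.
A: Extension rate ≈ 480.2 / 8320 = 0.058 mm per year.
Specimen B: 797.0 mm / 0.058 mm per year = 13741.38 years; at 2 years per growth lamina that is 13741.38 / 2 ≈ 6871 growth laminae.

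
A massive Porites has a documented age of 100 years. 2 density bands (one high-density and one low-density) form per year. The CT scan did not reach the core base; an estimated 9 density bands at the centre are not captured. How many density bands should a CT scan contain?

191 density bands

100 years at 2 density bands per year gives 100 × 2 = 200 density bands.
200 − 9 missed = 191 density bands expected in the prepared section.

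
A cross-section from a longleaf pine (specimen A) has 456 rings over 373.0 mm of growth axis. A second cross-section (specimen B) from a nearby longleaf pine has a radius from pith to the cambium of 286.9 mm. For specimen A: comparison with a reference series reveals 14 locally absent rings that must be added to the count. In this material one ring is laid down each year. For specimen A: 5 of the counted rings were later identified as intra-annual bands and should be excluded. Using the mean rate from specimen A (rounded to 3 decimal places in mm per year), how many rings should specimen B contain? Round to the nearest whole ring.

Specimen A: correcting the raw count gives 456 − 5 + 14 = 465 true rings.
A: 373.0 mm over 465 years gives 373.0 / 465 ≈ 0.802 mm/yr.
For B, 286.9 / 0.802 = 357.73 years ≈ 358 rings.

358 rings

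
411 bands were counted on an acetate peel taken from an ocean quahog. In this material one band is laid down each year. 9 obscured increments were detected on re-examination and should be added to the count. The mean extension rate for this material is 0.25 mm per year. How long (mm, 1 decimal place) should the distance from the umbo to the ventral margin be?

After corrections the count is 411 + 9 = 420 bands.
420 years at 0.25 mm/year gives 0.25 × 420 = 105.0 mm.

105.0 mm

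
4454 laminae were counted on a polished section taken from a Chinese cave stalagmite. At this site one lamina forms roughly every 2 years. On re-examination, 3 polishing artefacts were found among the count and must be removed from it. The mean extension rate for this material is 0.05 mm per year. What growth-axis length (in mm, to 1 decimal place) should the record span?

Correcting the raw count gives 4454 − 3 = 4451 true laminae.
4451 laminae at 2 years each span 4451 × 2 = 8902 years.
Length ≈ 0.05 × 8902 = 445.1 mm.

445.1 mm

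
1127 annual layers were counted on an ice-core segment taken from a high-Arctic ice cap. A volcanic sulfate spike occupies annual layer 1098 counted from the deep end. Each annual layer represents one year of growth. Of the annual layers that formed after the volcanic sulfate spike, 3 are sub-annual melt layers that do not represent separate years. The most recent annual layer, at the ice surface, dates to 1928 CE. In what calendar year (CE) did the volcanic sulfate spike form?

1902 CE

The volcanic sulfate spike sits at annual layer 1098 from the deep end, so 1127 − 1098 = 29 annual layers formed after it.
Excluding 3 false annual layers: 29 − 3 = 26.
1928 − 26 = 1902 CE.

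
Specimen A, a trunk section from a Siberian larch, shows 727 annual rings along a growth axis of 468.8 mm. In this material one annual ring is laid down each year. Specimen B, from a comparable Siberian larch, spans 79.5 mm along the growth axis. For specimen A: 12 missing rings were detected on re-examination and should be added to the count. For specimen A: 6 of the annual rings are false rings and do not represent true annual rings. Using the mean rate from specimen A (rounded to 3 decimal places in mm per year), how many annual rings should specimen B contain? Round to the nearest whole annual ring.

Specimen A: true annual ring count = 727 − 6 + 12 = 733.
A: Mean rate = 468.8 mm / 733 years ≈ 0.640 mm/yr.
B spans 79.5 / 0.640 = 124.22 years ≈ 124 annual rings.

124 annual rings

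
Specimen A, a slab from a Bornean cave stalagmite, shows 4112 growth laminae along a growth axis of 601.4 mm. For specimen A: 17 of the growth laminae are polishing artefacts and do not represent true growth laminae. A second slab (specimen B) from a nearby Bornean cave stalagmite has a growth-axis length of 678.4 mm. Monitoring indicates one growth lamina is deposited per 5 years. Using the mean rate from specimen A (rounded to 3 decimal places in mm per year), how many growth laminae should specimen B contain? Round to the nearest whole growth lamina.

4679 growth laminae

Specimen A: adjusted count: 4112 − 17 = 4095 growth laminae.
Specimen A: 4095 growth laminae at 5 years each span 4095 × 5 = 20475 years.
A: Mean rate = 601.4 mm / 20475 years ≈ 0.029 mm/yr.
B spans 678.4 / 0.029 = 23393.10 years; at 5 years per growth lamina that is 23393.10 / 5 ≈ 4679 growth laminae.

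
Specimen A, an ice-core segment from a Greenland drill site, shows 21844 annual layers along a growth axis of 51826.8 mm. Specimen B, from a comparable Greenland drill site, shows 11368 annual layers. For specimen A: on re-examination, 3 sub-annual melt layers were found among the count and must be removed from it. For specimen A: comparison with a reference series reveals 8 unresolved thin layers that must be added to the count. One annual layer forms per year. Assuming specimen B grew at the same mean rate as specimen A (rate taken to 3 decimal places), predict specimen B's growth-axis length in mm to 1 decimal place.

26964.9 mm

Specimen A: adjusted count: 21844 − 3 + 8 = 21849 annual layers.
A: 51826.8 mm over 21849 years gives 51826.8 / 21849 ≈ 2.372 mm/year.
For B, 2.372 mm/year × 11368 years = 26964.9 mm.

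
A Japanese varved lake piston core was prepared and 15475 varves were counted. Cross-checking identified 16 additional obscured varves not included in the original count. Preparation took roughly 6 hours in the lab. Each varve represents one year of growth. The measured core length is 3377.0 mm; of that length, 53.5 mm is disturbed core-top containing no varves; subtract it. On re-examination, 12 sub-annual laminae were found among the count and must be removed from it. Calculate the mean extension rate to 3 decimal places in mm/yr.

After corrections the count is 15475 − 12 + 16 = 15479 varves.
Net length = 3377.0 − 53.5 = 3323.5 mm.
3323.5 mm over 15479 years gives 3323.5 / 15479 ≈ 0.215 mm/yr.

0.215 mm/yr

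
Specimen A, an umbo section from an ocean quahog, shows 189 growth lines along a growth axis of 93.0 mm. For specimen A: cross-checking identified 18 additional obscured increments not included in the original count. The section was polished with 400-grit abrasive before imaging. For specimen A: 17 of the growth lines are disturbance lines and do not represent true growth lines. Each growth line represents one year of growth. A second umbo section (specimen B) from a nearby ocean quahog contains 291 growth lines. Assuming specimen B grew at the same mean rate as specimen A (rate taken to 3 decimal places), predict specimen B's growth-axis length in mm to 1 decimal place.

142.3 mm

Specimen A: after corrections the count is 189 − 17 + 18 = 190 growth lines.
A: Extension rate ≈ 93.0 / 190 = 0.489 mm per year.
B's length ≈ 0.489 × 291 = 142.3 mm.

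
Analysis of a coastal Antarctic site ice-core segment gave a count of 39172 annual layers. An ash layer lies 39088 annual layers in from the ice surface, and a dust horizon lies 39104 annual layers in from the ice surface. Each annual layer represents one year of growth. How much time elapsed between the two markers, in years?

16 years

Separation: 39104 − 39088 = 16 annual layers.
One annual layer per year makes the interval 16 years.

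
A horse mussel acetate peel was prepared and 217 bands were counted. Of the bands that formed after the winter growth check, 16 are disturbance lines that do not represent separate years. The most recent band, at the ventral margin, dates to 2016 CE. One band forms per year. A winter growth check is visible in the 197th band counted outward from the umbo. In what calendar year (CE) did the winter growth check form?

Between band 197 and the ventral margin there are 217 − 197 = 20 bands.
Excluding 16 false bands: 20 − 16 = 4.
The band at the ventral margin is 2016 CE, so the winter growth check dates to 2016 − 4 = 2012 CE.

2012 CE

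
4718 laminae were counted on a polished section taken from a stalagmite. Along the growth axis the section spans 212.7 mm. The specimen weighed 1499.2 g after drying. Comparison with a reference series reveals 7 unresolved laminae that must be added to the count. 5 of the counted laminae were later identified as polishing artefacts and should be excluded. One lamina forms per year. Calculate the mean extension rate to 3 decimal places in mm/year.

0.045 mm/year

After corrections the count is 4718 − 5 + 7 = 4720 laminae.
Mean rate = 212.7 mm / 4720 years ≈ 0.045 mm/year.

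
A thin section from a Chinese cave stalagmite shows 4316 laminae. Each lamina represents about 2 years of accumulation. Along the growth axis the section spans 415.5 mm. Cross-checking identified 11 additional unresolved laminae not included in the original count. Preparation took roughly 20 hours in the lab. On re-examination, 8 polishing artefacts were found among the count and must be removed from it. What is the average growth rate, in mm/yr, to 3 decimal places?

Adjusted count: 4316 − 8 + 11 = 4319 laminae.
Multiplying by 2 years per lamina: 4319 × 2 = 8638 years.
Extension rate ≈ 415.5 / 8638 = 0.048 mm/yr.

0.048 mm/yr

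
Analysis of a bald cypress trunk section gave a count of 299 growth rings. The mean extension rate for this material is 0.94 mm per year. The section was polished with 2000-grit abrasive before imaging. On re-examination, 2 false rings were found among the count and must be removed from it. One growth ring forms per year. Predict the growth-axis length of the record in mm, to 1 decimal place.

279.2 mm

True growth ring count = 299 − 2 = 297.
Length ≈ 0.94 × 297 = 279.2 mm.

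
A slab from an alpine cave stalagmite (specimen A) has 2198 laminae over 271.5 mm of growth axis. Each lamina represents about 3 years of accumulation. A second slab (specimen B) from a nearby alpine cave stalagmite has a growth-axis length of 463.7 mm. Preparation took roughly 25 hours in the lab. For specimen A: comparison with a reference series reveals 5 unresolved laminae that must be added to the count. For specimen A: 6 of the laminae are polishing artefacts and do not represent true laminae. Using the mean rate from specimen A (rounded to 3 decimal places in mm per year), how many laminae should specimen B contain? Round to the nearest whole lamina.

3770 laminae

Specimen A: after corrections the count is 2198 − 6 + 5 = 2197 laminae.
Specimen A: at 3 years per lamina, 2197 × 3 = 6591 years.
A: Extension rate ≈ 271.5 / 6591 = 0.041 mm per year.
Specimen B: 463.7 mm / 0.041 mm per year = 11309.76 years; at 3 years per lamina that is 11309.76 / 3 ≈ 3770 laminae.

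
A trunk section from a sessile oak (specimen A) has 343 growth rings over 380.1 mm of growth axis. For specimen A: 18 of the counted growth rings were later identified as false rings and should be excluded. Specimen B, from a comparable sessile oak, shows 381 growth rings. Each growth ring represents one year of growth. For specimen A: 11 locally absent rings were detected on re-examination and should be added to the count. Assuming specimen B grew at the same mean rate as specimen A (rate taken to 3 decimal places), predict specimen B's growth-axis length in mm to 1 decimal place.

430.9 mm

Specimen A: true growth ring count = 343 − 18 + 11 = 336.
A: Extension rate ≈ 380.1 / 336 = 1.131 mm per year.
B's length ≈ 1.131 × 381 = 430.9 mm.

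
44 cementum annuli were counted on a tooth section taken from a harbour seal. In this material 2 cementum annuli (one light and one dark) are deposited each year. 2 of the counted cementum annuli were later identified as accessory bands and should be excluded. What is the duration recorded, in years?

After corrections the count is 44 − 2 = 42 cementum annuli.
42 cementum annuli at 2 per year is 42 / 2 = 21 years.

21 yr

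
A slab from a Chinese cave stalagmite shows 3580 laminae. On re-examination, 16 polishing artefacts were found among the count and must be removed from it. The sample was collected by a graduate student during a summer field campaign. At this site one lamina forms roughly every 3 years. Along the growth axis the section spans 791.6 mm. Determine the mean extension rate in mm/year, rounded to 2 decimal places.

True lamina count = 3580 − 16 = 3564.
At 3 years per lamina, 3564 × 3 = 10692 years.
Mean rate = 791.6 mm / 10692 years ≈ 0.07 mm/year.

0.07 mm/year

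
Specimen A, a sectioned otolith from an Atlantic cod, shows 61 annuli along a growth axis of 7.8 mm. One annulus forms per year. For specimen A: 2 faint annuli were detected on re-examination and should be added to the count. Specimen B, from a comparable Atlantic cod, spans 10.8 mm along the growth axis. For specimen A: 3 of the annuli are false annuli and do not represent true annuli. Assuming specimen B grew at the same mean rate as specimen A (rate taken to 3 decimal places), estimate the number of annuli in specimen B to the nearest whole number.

Specimen A: after corrections the count is 61 − 3 + 2 = 60 annuli.
A: Extension rate ≈ 7.8 / 60 = 0.130 mm/yr.
For B, 10.8 / 0.130 = 83.08 years ≈ 83 annuli.

83 annuli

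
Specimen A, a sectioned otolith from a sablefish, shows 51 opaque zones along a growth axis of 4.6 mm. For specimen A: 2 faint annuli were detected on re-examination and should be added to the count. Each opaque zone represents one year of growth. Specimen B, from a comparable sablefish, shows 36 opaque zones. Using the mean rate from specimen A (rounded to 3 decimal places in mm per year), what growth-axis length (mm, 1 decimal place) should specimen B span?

3.1 mm

Specimen A: true opaque zone count = 51 + 2 = 53.
A: Extension rate ≈ 4.6 / 53 = 0.087 mm per year.
Length of B = 0.087 × 36 = 3.1 mm.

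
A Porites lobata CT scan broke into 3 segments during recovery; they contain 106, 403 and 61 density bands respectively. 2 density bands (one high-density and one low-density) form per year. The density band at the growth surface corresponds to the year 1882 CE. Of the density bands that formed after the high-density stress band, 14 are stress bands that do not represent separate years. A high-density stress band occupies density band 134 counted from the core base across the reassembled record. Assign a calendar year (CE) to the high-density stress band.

1671 CE

Total density bands = 106 + 403 + 61 = 570.
570 − 134 = 436 density bands lie beyond the high-density stress band toward the growth surface.
Removing the 14 false density bands leaves 436 − 14 = 422 true density bands beyond the high-density stress band.
422 density bands at 2 per year is 422 / 2 = 211 years.
1882 − 211 = 1671 CE.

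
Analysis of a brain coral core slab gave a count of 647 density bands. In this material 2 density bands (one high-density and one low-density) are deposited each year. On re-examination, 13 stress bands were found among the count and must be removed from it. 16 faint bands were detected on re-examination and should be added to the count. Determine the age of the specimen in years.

True density band count = 647 − 13 + 16 = 650.
With 2 density bands per year, 650 / 2 = 325 years.

325 yr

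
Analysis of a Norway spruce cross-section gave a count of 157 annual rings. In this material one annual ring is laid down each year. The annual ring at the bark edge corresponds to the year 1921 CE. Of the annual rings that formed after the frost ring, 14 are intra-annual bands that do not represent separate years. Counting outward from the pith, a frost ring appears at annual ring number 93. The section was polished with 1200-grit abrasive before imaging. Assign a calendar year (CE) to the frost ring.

1871 CE

157 − 93 = 64 annual rings lie beyond the frost ring toward the bark edge.
Removing the 14 false annual rings leaves 64 − 14 = 50 true annual rings beyond the frost ring.
The annual ring at the bark edge is 1921 CE, so the frost ring dates to 1921 − 50 = 1871 CE.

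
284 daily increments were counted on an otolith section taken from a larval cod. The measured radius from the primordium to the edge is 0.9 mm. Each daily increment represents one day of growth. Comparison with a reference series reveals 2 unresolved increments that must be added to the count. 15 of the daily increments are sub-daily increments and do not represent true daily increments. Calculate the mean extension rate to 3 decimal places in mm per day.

0.003 mm per day

Adjusted count: 284 − 15 + 2 = 271 daily increments.
0.9 mm over 271 days gives 0.9 / 271 ≈ 0.003 mm per day.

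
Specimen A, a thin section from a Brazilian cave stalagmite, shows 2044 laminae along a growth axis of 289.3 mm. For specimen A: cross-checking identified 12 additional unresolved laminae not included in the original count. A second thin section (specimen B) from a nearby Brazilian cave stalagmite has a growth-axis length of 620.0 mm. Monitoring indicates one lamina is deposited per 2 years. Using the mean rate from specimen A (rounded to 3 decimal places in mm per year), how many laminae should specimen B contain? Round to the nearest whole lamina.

4429 laminae

Specimen A: after corrections the count is 2044 + 12 = 2056 laminae.
Specimen A: at 2 years per lamina, 2056 × 2 = 4112 years.
A: Extension rate ≈ 289.3 / 4112 = 0.070 mm per year.
Specimen B: 620.0 mm / 0.070 mm per year = 8857.14 years; at 2 years per lamina that is 8857.14 / 2 ≈ 4429 laminae.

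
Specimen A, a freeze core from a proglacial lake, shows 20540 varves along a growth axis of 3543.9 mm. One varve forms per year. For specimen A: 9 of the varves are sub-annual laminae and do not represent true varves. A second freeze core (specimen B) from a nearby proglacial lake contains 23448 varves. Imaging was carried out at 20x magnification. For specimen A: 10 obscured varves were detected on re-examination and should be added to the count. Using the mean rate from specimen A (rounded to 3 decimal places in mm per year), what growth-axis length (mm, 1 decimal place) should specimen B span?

4056.5 mm

Specimen A: adjusted count: 20540 − 9 + 10 = 20541 varves.
A: Extension rate ≈ 3543.9 / 20541 = 0.173 mm/yr.
B's length ≈ 0.173 × 23448 = 4056.5 mm.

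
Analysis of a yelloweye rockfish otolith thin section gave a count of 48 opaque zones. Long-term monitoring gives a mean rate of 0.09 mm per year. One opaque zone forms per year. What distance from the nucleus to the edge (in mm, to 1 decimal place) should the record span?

48 years of growth are recorded.
Predicted length = 0.09 mm/year × 48 years = 4.3 mm.

4.3 mm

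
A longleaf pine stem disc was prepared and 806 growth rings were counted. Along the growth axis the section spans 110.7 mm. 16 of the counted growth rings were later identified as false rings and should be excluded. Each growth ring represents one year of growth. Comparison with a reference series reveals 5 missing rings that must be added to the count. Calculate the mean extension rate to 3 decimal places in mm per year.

Adjusted count: 806 − 16 + 5 = 795 growth rings.
110.7 mm over 795 years gives 110.7 / 795 ≈ 0.139 mm per year.

0.139 mm per year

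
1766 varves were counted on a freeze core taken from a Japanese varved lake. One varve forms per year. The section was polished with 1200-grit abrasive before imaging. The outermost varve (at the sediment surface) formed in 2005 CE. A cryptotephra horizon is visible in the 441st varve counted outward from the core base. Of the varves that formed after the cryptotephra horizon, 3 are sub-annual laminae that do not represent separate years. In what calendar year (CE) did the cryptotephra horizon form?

683 CE

The cryptotephra horizon sits at varve 441 from the core base, so 1766 − 441 = 1325 varves formed after it.
1325 − 3 false = 1322 true varves after the cryptotephra horizon.
The varve at the sediment surface is 2005 CE, so the cryptotephra horizon dates to 2005 − 1322 = 683 CE.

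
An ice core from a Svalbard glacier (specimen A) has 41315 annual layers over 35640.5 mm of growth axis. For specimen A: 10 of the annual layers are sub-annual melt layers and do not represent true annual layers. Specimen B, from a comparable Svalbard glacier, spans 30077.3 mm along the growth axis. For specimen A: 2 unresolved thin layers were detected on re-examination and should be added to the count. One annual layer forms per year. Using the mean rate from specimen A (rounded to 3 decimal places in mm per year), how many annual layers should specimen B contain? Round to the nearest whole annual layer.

34852 annual layers

Specimen A: correcting the raw count gives 41315 − 10 + 2 = 41307 true annual layers.
A: Mean rate = 35640.5 mm / 41307 years ≈ 0.863 mm/yr.
For B, 30077.3 / 0.863 = 34852.03 years ≈ 34852 annual layers.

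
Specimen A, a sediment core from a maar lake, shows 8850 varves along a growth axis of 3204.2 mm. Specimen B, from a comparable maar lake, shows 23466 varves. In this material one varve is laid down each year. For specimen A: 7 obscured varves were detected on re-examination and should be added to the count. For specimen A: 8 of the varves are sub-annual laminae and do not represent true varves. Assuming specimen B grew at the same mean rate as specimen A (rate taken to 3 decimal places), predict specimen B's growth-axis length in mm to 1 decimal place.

8494.7 mm

Specimen A: adjusted count: 8850 − 8 + 7 = 8849 varves.
A: Mean rate = 3204.2 mm / 8849 years ≈ 0.362 mm/yr.
B's length ≈ 0.362 × 23466 = 8494.7 mm.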